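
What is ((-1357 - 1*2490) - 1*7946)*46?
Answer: -542478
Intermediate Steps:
((-1357 - 1*2490) - 1*7946)*46 = ((-1357 - 2490) - 7946)*46 = (-3847 - 7946)*46 = -11793*46 = -542478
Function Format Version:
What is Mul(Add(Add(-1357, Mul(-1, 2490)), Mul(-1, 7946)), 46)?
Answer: -542478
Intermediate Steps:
Mul(Add(Add(-1357, Mul(-1, 2490)), Mul(-1, 7946)), 46) = Mul(Add(Add(-1357, -2490), -7946), 46) = Mul(Add(-3847, -7946), 46) = Mul(-11793, 46) = -542478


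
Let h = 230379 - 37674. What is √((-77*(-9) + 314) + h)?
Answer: 4*√12107 ≈ 440.13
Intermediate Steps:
h = 192705
√((-77*(-9) + 314) + h) = √((-77*(-9) + 314) + 192705) = √((693 + 314) + 192705) = √(1007 + 192705) = √193712 = 4*√12107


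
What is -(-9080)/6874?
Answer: 4540/3437 ≈ 1.3209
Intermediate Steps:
-(-9080)/6874 = -1*(-4540/3437) = 4540/3437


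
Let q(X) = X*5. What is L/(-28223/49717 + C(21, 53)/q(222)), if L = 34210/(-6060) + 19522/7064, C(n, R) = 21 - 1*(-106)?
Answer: 28364645008435/4461552768386 ≈ 6.3576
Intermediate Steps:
q(X) = 5*X
C(n, R) = 127 (C(n, R) = 21 + 106 = 127)
L = -3083903/1070196 (L = 34210*(-1/6060) + 19522*(1/7064) = -3421/606 + 9761/3532 = -3083903/1070196 ≈ -2.8816)
L/(-28223/49717 + C(21, 53)/q(222)) = -3083903/(1070196*(-28223/49717 + 127/((5*222)))) = -3083903/(1070196*(-28223*1/49717 + 127/1110)) = -3083903/(1070196*(-28223/49717 + 127*(1/1110))) = -3083903/(1070196*(-28223/49717 + 127/1110)) = -3083903/(1070196*(-25013471/55185870)) = -3083903/1070196*(-55185870/25013471) = 28364645008435/4461552768386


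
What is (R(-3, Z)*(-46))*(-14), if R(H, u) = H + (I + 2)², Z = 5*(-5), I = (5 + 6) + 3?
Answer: 162932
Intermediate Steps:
I = 14 (I = 11 + 3 = 14)
Z = -25
R(H, u) = 256 + H (R(H, u) = H + (14 + 2)² = H + 16² = H + 256 = 256 + H)
(R(-3, Z)*(-46))*(-14) = ((256 - 3)*(-46))*(-14) = (253*(-46))*(-14) = -11638*(-14) = 162932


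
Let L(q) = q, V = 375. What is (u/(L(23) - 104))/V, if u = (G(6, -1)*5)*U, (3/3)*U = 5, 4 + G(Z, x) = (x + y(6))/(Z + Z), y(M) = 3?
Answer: 23/7290 ≈ 0.0031550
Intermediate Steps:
G(Z, x) = -4 + (3 + x)/(2*Z) (G(Z, x) = -4 + (x + 3)/(Z + Z) = -4 + (3 + x)/((2*Z)) = -4 + (3 + x)*(1/(2*Z)) = -4 + (3 + x)/(2*Z))
U = 5
u = -575/6 (u = (((½)*(3 - 1 - 8*6)/6)*5)*5 = (((½)*(⅙)*(3 - 1 - 48))*5)*5 = (((½)*(⅙)*(-46))*5)*5 = -23/6*5*5 = -115/6*5 = -575/6 ≈ -95.833)
(u/(L(23) - 104))/V = -575/(6*(23 - 104))/375 = -575/6/(-81)*(1/375) = -575/6*(-1/81)*(1/375) = (575/486)*(1/375) = 23/7290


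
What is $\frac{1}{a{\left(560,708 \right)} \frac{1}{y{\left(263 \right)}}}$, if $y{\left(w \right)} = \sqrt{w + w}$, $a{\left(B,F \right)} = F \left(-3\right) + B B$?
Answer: $\frac{\sqrt{526}}{311476} \approx 7.3632 \cdot 10^{-5}$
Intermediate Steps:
$a{\left(B,F \right)} = B^{2} - 3 F$ ($a{\left(B,F \right)} = - 3 F + B^{2} = B^{2} - 3 F$)
$y{\left(w \right)} = \sqrt{2} \sqrt{w}$ ($y{\left(w \right)} = \sqrt{2 w} = \sqrt{2} \sqrt{w}$)
$\frac{1}{a{\left(560,708 \right)} \frac{1}{y{\left(263 \right)}}} = \frac{1}{\left(560^{2} - 2124\right) \frac{1}{\sqrt{2} \sqrt{263}}} = \frac{1}{\left(313600 - 2124\right) \frac{1}{\sqrt{526}}} = \frac{1}{311476 \frac{\sqrt{526}}{526}} = \frac{1}{\frac{155738}{263} \sqrt{526}} = \frac{\sqrt{526}}{311476}$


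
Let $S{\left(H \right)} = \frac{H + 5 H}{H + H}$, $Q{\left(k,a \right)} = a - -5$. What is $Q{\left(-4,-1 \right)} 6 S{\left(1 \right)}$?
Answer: $72$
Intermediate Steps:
$Q{\left(k,a \right)} = 5 + a$ ($Q{\left(k,a \right)} = a + 5 = 5 + a$)
$S{\left(H \right)} = 3$ ($S{\left(H \right)} = \frac{6 H}{2 H} = 6 H \frac{1}{2 H} = 3$)
$Q{\left(-4,-1 \right)} 6 S{\left(1 \right)} = \left(5 - 1\right) 6 \cdot 3 = 4 \cdot 6 \cdot 3 = 24 \cdot 3 = 72$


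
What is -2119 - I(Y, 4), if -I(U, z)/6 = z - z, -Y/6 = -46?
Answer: -2119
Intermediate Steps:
Y = 276 (Y = -6*(-46) = 276)
I(U, z) = 0 (I(U, z) = -6*(z - z) = -6*0 = 0)
-2119 - I(Y, 4) = -2119 - 1*0 = -2119 + 0 = -2119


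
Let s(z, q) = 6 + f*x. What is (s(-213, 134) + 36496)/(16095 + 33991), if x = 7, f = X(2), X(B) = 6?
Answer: 18272/25043 ≈ 0.72962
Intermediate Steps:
f = 6
s(z, q) = 48 (s(z, q) = 6 + 6*7 = 6 + 42 = 48)
(s(-213, 134) + 36496)/(16095 + 33991) = (48 + 36496)/(16095 + 33991) = 36544/50086 = 36544*(1/50086) = 18272/25043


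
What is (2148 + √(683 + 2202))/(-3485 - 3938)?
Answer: -2148/7423 - √2885/7423 ≈ -0.29661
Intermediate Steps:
(2148 + √(683 + 2202))/(-3485 - 3938) = (2148 + √2885)/(-7423) = (2148 + √2885)*(-1/7423) = -2148/7423 - √2885/7423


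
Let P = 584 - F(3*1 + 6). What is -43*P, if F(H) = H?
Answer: -24725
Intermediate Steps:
P = 575 (P = 584 - (3*1 + 6) = 584 - (3 + 6) = 584 - 1*9 = 584 - 9 = 575)
-43*P = -43*575 = -24725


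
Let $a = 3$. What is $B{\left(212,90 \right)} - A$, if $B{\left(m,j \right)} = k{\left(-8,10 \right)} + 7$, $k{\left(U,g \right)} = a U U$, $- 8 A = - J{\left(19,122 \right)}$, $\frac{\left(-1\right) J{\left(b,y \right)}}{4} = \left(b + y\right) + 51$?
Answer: $295$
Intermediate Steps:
$J{\left(b,y \right)} = -204 - 4 b - 4 y$ ($J{\left(b,y \right)} = - 4 \left(\left(b + y\right) + 51\right) = - 4 \left(51 + b + y\right) = -204 - 4 b - 4 y$)
$A = -96$ ($A = - \frac{\left(-1\right) \left(-204 - 76 - 488\right)}{8} = - \frac{\left(-1\right) \left(-768\right)}{8} = \left(- \frac{1}{8}\right) 768 = -96$)
$k{\left(U,g \right)} = 3 U^{2}$ ($k{\left(U,g \right)} = 3 U U = 3 U^{2}$)
$B{\left(m,j \right)} = 199$ ($B{\left(m,j \right)} = 3 \left(-8\right)^{2} + 7 = 3 \cdot 64 + 7 = 192 + 7 = 199$)
$B{\left(212,90 \right)} - A = 199 - -96 = 199 + 96 = 295$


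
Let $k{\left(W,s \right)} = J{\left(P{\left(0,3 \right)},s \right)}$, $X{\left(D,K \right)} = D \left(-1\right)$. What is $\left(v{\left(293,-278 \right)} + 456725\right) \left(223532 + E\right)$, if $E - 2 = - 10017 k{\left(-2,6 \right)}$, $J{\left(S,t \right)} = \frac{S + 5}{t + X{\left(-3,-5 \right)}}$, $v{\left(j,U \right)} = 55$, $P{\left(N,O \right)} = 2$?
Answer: $98547087540$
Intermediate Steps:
$X{\left(D,K \right)} = - D$
$J{\left(S,t \right)} = \frac{5 + S}{3 + t}$ ($J{\left(S,t \right)} = \frac{S + 5}{t - -3} = \frac{5 + S}{t + 3} = \frac{5 + S}{3 + t}$)
$k{\left(W,s \right)} = \frac{7}{3 + s}$ ($k{\left(W,s \right)} = \frac{5 + 2}{3 + s} = \frac{1}{3 + s} 7 = \frac{7}{3 + s}$)
$E = -7789$ ($E = 2 - 10017 \frac{7}{3 + 6} = 2 - 10017 \cdot \frac{7}{9} = 2 - 10017 \cdot 7 \cdot \frac{1}{9} = 2 - 7791 = -7789$)
$\left(v{\left(293,-278 \right)} + 456725\right) \left(223532 + E\right) = \left(55 + 456725\right) \left(223532 - 7789\right) = 456780 \cdot 215743 = 98547087540$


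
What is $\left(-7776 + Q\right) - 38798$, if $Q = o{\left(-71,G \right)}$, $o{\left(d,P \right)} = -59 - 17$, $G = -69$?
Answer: $-46650$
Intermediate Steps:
$o{\left(d,P \right)} = -76$
$Q = -76$
$\left(-7776 + Q\right) - 38798 = \left(-7776 - 76\right) - 38798 = -7852 - 38798 = -46650$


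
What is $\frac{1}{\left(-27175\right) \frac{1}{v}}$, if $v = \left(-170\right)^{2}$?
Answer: $- \frac{1156}{1087} \approx -1.0635$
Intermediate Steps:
$v = 28900$
$\frac{1}{\left(-27175\right) \frac{1}{v}} = \frac{1}{\left(-27175\right) \frac{1}{28900}} = \frac{1}{- \frac{1087}{1156}} = - \frac{1156}{1087}$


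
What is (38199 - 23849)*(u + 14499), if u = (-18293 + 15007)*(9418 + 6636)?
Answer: -756803860750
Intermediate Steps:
u = -52753444 (u = -3286*16054 = -52753444)
(38199 - 23849)*(u + 14499) = (38199 - 23849)*(-52753444 + 14499) = 14350*(-52738945) = -756803860750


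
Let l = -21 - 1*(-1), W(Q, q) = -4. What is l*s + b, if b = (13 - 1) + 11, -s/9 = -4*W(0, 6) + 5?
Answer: 3803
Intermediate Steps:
l = -20 (l = -21 + 1 = -20)
s = -189 (s = -9*(-4*(-4) + 5) = -9*(16 + 5) = -9*21 = -189)
b = 23 (b = 12 + 11 = 23)
l*s + b = -20*(-189) + 23 = 3780 + 23 = 3803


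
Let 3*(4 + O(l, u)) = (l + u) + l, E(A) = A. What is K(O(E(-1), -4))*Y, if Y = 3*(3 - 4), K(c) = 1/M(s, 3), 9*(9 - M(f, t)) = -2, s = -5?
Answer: -27/83 ≈ -0.32530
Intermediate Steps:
M(f, t) = 83/9 (M(f, t) = 9 - ⅑*(-2) = 9 + 2/9 = 83/9)
O(l, u) = -4 + u/3 + 2*l/3 (O(l, u) = -4 + ((l + u) + l)/3 = -4 + (u + 2*l)/3 = -4 + (u/3 + 2*l/3) = -4 + u/3 + 2*l/3)
K(c) = 9/83 (K(c) = 1/(83/9) = 9/83)
Y = -3 (Y = 3*(-1) = -3)
K(O(E(-1), -4))*Y = (9/83)*(-3) = -27/83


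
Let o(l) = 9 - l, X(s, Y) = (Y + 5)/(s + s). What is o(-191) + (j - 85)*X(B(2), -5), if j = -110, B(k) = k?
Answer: 200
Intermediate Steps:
X(s, Y) = (5 + Y)/(2*s) (X(s, Y) = (5 + Y)/((2*s)) = (5 + Y)*(1/(2*s)) = (5 + Y)/(2*s))
o(-191) + (j - 85)*X(B(2), -5) = (9 - 1*(-191)) + (-110 - 85)*((½)*(5 - 5)/2) = (9 + 191) - 195*0/(2*2) = 200 - 195*0 = 200 + 0 = 200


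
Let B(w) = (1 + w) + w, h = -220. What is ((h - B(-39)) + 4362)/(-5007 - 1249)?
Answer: -4219/6256 ≈ -0.67439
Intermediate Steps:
B(w) = 1 + 2*w
((h - B(-39)) + 4362)/(-5007 - 1249) = ((-220 - (1 + 2*(-39))) + 4362)/(-5007 - 1249) = ((-220 - (1 - 78)) + 4362)/(-6256) = ((-220 - 1*(-77)) + 4362)*(-1/6256) = ((-220 + 77) + 4362)*(-1/6256) = (-143 + 4362)*(-1/6256) = 4219*(-1/6256) = -4219/6256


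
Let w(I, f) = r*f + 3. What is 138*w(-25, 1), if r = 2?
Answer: 690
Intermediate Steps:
w(I, f) = 3 + 2*f (w(I, f) = 2*f + 3 = 3 + 2*f)
138*w(-25, 1) = 138*(3 + 2*1) = 138*(3 + 2) = 138*5 = 690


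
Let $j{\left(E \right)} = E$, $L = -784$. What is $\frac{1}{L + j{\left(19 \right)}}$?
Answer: $- \frac{1}{765} \approx -0.0013072$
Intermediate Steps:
$\frac{1}{L + j{\left(19 \right)}} = \frac{1}{-784 + 19} = \frac{1}{-765} = - \frac{1}{765}$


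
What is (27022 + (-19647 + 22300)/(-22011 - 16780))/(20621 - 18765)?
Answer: 1048207749/71996096 ≈ 14.559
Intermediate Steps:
(27022 + (-19647 + 22300)/(-22011 - 16780))/(20621 - 18765) = (27022 + 2653/(-38791))/1856 = (27022 + 2653*(-1/38791))*(1/1856) = (27022 - 2653/38791)*(1/1856) = (1048207749/38791)*(1/1856) = 1048207749/71996096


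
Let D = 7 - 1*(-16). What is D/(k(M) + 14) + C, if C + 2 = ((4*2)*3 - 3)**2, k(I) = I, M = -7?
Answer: 3096/7 ≈ 442.29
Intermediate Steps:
C = 439 (C = -2 + ((4*2)*3 - 3)**2 = -2 + (8*3 - 3)**2 = -2 + (24 - 3)**2 = -2 + 21**2 = -2 + 441 = 439)
D = 23 (D = 7 + 16 = 23)
D/(k(M) + 14) + C = 23/(-7 + 14) + 439 = 23/7 + 439 = 3096/7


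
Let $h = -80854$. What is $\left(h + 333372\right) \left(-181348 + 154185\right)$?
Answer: $-6859146434$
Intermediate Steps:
$\left(h + 333372\right) \left(-181348 + 154185\right) = \left(-80854 + 333372\right) \left(-181348 + 154185\right) = 252518 \left(-27163\right) = -6859146434$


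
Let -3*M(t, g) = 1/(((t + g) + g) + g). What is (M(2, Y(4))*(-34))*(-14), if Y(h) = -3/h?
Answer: 1904/3 ≈ 634.67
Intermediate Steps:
M(t, g) = -1/(3*(t + 3*g)) (M(t, g) = -1/(3*(((t + g) + g) + g)) = -1/(3*(((g + t) + g) + g)) = -1/(3*((t + 2*g) + g)) = -1/(3*(t + 3*g)))
(M(2, Y(4))*(-34))*(-14) = (-1/(3*2 + 9*(-3/4))*(-34))*(-14) = (-1/(6 + 9*(-3*¼))*(-34))*(-14) = (-1/(6 + 9*(-¾))*(-34))*(-14) = (-1/(6 - 27/4)*(-34))*(-14) = (-1/(-¾)*(-34))*(-14) = (-1*(-4/3)*(-34))*(-14) = ((4/3)*(-34))*(-14) = -136/3*(-14) = 1904/3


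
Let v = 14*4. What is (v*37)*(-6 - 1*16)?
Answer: -45584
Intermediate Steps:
v = 56
(v*37)*(-6 - 1*16) = (56*37)*(-6 - 1*16) = 2072*(-6 - 16) = 2072*(-22) = -45584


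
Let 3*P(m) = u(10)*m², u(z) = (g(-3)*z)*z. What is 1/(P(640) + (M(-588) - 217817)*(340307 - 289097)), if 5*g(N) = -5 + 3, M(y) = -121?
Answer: -3/33498198940 ≈ -8.9557e-11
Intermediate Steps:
g(N) = -⅖ (g(N) = (-5 + 3)/5 = (⅕)*(-2) = -⅖)
u(z) = -2*z²/5 (u(z) = (-2*z/5)*z = -2*z²/5)
P(m) = -40*m²/3 (P(m) = ((-⅖*10²)*m²)/3 = ((-⅖*100)*m²)/3 = (-40*m²)/3 = -40*m²/3)
1/(P(640) + (M(-588) - 217817)*(340307 - 289097)) = 1/(-40/3*640² + (-121 - 217817)*(340307 - 289097)) = 1/(-40/3*409600 - 217938*51210) = 1/(-16384000/3 - 11160604980) = 1/(-33498198940/3) = -3/33498198940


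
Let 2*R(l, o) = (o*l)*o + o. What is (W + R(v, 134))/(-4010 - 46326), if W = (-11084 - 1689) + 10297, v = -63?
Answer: 568023/50336 ≈ 11.285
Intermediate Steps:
W = -2476 (W = -12773 + 10297 = -2476)
R(l, o) = o/2 + l*o**2/2 (R(l, o) = ((o*l)*o + o)/2 = ((l*o)*o + o)/2 = (l*o**2 + o)/2 = (o + l*o**2)/2 = o/2 + l*o**2/2)
(W + R(v, 134))/(-4010 - 46326) = (-2476 + (1/2)*134*(1 - 63*134))/(-4010 - 46326) = (-2476 + (1/2)*134*(1 - 8442))/(-50336) = (-2476 + (1/2)*134*(-8441))*(-1/50336) = (-2476 - 565547)*(-1/50336) = -568023*(-1/50336) = 568023/50336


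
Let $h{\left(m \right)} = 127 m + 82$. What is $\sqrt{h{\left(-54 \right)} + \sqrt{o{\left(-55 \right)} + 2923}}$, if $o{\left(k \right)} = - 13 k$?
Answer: $\sqrt{-6776 + \sqrt{3638}} \approx 81.949 i$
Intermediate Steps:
$h{\left(m \right)} = 82 + 127 m$
$\sqrt{h{\left(-54 \right)} + \sqrt{o{\left(-55 \right)} + 2923}} = \sqrt{\left(82 + 127 \left(-54\right)\right) + \sqrt{\left(-13\right) \left(-55\right) + 2923}} = \sqrt{\left(82 - 6858\right) + \sqrt{715 + 2923}} = \sqrt{-6776 + \sqrt{3638}}$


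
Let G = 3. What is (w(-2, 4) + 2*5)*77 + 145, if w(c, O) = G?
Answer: 1146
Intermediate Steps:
w(c, O) = 3
(w(-2, 4) + 2*5)*77 + 145 = (3 + 2*5)*77 + 145 = (3 + 10)*77 + 145 = 13*77 + 145 = 1001 + 145 = 1146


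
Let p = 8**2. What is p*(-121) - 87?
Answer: -7831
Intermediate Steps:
p = 64
p*(-121) - 87 = 64*(-121) - 87 = -7744 - 87 = -7831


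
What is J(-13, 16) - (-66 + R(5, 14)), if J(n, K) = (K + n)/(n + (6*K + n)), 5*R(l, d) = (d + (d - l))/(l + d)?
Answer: 17503/266 ≈ 65.801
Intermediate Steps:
R(l, d) = (-l + 2*d)/(5*(d + l)) (R(l, d) = ((d + (d - l))/(l + d))/5 = ((-l + 2*d)/(d + l))/5 = (-l + 2*d)/(5*(d + l)))
J(n, K) = (K + n)/(2*n + 6*K) (J(n, K) = (K + n)/(n + (n + 6*K)) = (K + n)/(2*n + 6*K))
J(-13, 16) - (-66 + R(5, 14)) = (16 - 13)/(2*(-13 + 3*16)) - (-66 + (-1*5 + 2*14)/(5*(14 + 5))) = (½)*3/(-13 + 48) - (-66 + (⅕)*(-5 + 28)/19) = (½)*3/35 - (-66 + (⅕)*(1/19)*23) = (½)*(1/35)*3 - (-66 + 23/95) = 3/70 - 1*(-6247/95) = 3/70 + 6247/95 = 17503/266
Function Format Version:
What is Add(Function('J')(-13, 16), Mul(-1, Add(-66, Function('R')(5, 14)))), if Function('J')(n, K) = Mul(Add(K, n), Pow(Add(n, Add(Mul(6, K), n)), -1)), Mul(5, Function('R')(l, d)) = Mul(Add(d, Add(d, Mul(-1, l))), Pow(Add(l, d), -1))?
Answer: Rational(17503, 266) ≈ 65.801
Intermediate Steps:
Function('R')(l, d) = Mul(Rational(1, 5), Pow(Add(d, l), -1), Add(Mul(-1, l), Mul(2, d))) (Function('R')(l, d) = Mul(Rational(1, 5), Mul(Add(d, Add(d, Mul(-1, l))), Pow(Add(l, d), -1))) = Mul(Rational(1, 5), Mul(Add(Mul(-1, l), Mul(2, d)), Pow(Add(d, l), -1))) = Mul(Rational(1, 5), Mul(Pow(Add(d, l), -1), Add(Mul(-1, l), Mul(2, d)))) = Mul(Rational(1, 5), Pow(Add(d, l), -1), Add(Mul(-1, l), Mul(2, d))))
Function('J')(n, K) = Mul(Pow(Add(Mul(2, n), Mul(6, K)), -1), Add(K, n)) (Function('J')(n, K) = Mul(Add(K, n), Pow(Add(n, Add(n, Mul(6, K))), -1)) = Mul(Add(K, n), Pow(Add(Mul(2, n), Mul(6, K)), -1)) = Mul(Pow(Add(Mul(2, n), Mul(6, K)), -1), Add(K, n)))
Add(Function('J')(-13, 16), Mul(-1, Add(-66, Function('R')(5, 14)))) = Add(Mul(Rational(1, 2), Pow(Add(-13, Mul(3, 16)), -1), Add(16, -13)), Mul(-1, Add(-66, Mul(Rational(1, 5), Pow(Add(14, 5), -1), Add(Mul(-1, 5), Mul(2, 14)))))) = Add(Mul(Rational(1, 2), Pow(Add(-13, 48), -1), 3), Mul(-1, Add(-66, Mul(Rational(1, 5), Pow(19, -1), Add(-5, 28))))) = Add(Mul(Rational(1, 2), Pow(35, -1), 3), Mul(-1, Add(-66, Mul(Rational(1, 5), Rational(1, 19), 23)))) = Add(Mul(Rational(1, 2), Rational(1, 35), 3), Mul(-1, Add(-66, Rational(23, 95)))) = Add(Rational(3, 70), Mul(-1, Rational(-6247, 95))) = Add(Rational(3, 70), Rational(6247, 95)) = Rational(17503, 266)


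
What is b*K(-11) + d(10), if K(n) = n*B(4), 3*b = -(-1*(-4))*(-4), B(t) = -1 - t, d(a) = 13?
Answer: 919/3 ≈ 306.33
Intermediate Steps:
b = 16/3 (b = (-(-1*(-4))*(-4))/3 = (-4*(-4))/3 = (-1*(-16))/3 = (1/3)*16 = 16/3 ≈ 5.3333)
K(n) = -5*n (K(n) = n*(-1 - 1*4) = n*(-1 - 4) = n*(-5) = -5*n)
b*K(-11) + d(10) = 16*(-5*(-11))/3 + 13 = (16/3)*55 + 13 = 880/3 + 13 = 919/3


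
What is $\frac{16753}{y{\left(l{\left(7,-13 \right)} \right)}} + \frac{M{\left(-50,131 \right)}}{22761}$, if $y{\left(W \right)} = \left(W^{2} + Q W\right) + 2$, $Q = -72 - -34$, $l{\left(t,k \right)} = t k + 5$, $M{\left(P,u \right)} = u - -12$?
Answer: $\frac{382840271}{242768826} \approx 1.577$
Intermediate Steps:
$M{\left(P,u \right)} = 12 + u$ ($M{\left(P,u \right)} = u + 12 = 12 + u$)
$l{\left(t,k \right)} = 5 + k t$ ($l{\left(t,k \right)} = k t + 5 = 5 + k t$)
$Q = -38$ ($Q = -72 + 34 = -38$)
$y{\left(W \right)} = 2 + W^{2} - 38 W$ ($y{\left(W \right)} = \left(W^{2} - 38 W\right) + 2 = 2 + W^{2} - 38 W$)
$\frac{16753}{y{\left(l{\left(7,-13 \right)} \right)}} + \frac{M{\left(-50,131 \right)}}{22761} = \frac{16753}{2 + \left(5 - 91\right)^{2} - 38 \left(5 - 91\right)} + \frac{12 + 131}{22761} = \frac{16753}{2 + \left(5 - 91\right)^{2} - 38 \left(5 - 91\right)} + 143 \cdot \frac{1}{22761} = \frac{16753}{2 + \left(-86\right)^{2} - -3268} + \frac{143}{22761} = \frac{16753}{2 + 7396 + 3268} + \frac{143}{22761} = \frac{16753}{10666} + \frac{143}{22761} = \frac{382840271}{242768826}$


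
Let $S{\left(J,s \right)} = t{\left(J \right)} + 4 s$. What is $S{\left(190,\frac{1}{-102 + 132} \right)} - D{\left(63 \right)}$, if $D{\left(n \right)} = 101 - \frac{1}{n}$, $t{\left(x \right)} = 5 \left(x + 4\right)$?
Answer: $\frac{273782}{315} \approx 869.15$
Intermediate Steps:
$t{\left(x \right)} = 20 + 5 x$ ($t{\left(x \right)} = 5 \left(4 + x\right) = 20 + 5 x$)
$S{\left(J,s \right)} = 20 + 4 s + 5 J$ ($S{\left(J,s \right)} = \left(20 + 5 J\right) + 4 s = 20 + 4 s + 5 J$)
$S{\left(190,\frac{1}{-102 + 132} \right)} - D{\left(63 \right)} = \left(20 + \frac{4}{-102 + 132} + 5 \cdot 190\right) - \left(101 - \frac{1}{63}\right) = \left(20 + \frac{4}{30} + 950\right) - \left(101 - \frac{1}{63}\right) = \left(20 + 4 \cdot \frac{1}{30} + 950\right) - \left(101 - \frac{1}{63}\right) = \left(20 + \frac{2}{15} + 950\right) - \frac{6362}{63} = \frac{14552}{15} - \frac{6362}{63} = \frac{273782}{315}$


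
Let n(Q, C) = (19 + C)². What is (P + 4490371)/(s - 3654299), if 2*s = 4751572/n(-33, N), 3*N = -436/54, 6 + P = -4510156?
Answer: 34536106431/6361314049313 ≈ 0.0054291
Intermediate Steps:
P = -4510162 (P = -6 - 4510156 = -4510162)
N = -218/81 (N = (-436/54)/3 = (-436*1/54)/3 = (⅓)*(-218/27) = -218/81 ≈ -2.6914)
s = 15587531946/1745041 (s = (4751572/((19 - 218/81)²))/2 = (4751572/((1321/81)²))/2 = (4751572/(1745041/6561))/2 = (4751572*(6561/1745041))/2 = (½)*(31175063892/1745041) = 15587531946/1745041 ≈ 8932.5)
(P + 4490371)/(s - 3654299) = (-4510162 + 4490371)/(15587531946/1745041 - 3654299) = -19791/(-6361314049313/1745041) = -19791*(-1745041/6361314049313) = 34536106431/6361314049313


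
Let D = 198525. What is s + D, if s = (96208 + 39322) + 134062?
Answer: 468117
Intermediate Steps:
s = 269592 (s = 135530 + 134062 = 269592)
s + D = 269592 + 198525 = 468117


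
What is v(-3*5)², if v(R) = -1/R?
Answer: 1/225 ≈ 0.0044444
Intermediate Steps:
v(-3*5)² = (-1/((-3*5)))² = (-1/(-15))² = (-1*(-1/15))² = (1/15)² = 1/225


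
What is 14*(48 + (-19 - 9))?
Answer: 280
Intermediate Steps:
14*(48 + (-19 - 9)) = 14*(48 - 28) = 14*20 = 280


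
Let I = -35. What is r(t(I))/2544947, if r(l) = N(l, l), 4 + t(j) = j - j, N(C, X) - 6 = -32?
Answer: -26/2544947 ≈ -1.0216e-5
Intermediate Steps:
N(C, X) = -26 (N(C, X) = 6 - 32 = -26)
t(j) = -4 (t(j) = -4 + (j - j) = -4 + 0 = -4)
r(l) = -26
r(t(I))/2544947 = -26/2544947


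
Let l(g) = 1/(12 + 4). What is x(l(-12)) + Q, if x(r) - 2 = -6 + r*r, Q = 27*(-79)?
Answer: -547071/256 ≈ -2137.0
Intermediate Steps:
Q = -2133
l(g) = 1/16
x(r) = -4 + r**2 (x(r) = 2 + (-6 + r*r) = 2 + (-6 + r**2) = -4 + r**2)
x(l(-12)) + Q = (-4 + (1/16)**2) - 2133 = (-4 + 1/256) - 2133 = -1023/256 - 2133 = -547071/256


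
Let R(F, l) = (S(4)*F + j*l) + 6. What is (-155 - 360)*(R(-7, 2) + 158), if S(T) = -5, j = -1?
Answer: -101455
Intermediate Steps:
R(F, l) = 6 - l - 5*F (R(F, l) = (-5*F - l) + 6 = (-l - 5*F) + 6 = 6 - l - 5*F)
(-155 - 360)*(R(-7, 2) + 158) = (-155 - 360)*((6 - 1*2 - 5*(-7)) + 158) = -515*((6 - 2 + 35) + 158) = -515*(39 + 158) = -515*197 = -101455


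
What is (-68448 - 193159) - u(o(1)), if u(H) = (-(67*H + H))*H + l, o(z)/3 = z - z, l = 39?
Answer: -261646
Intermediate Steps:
o(z) = 0 (o(z) = 3*(z - z) = 3*0 = 0)
u(H) = 39 - 68*H² (u(H) = (-(67*H + H))*H + 39 = (-68*H)*H + 39 = -68*H² + 39 = 39 - 68*H²)
(-68448 - 193159) - u(o(1)) = (-68448 - 193159) - (39 - 68*0²) = -261607 - (39 - 68*0) = -261607 - (39 + 0) = -261607 - 1*39 = -261607 - 39 = -261646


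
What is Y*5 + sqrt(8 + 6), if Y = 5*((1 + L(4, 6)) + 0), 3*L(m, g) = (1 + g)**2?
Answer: 1300/3 + sqrt(14) ≈ 437.08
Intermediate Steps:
L(m, g) = (1 + g)**2/3
Y = 260/3 (Y = 5*((1 + (1 + 6)**2/3) + 0) = 5*((1 + (1/3)*7**2) + 0) = 5*((1 + (1/3)*49) + 0) = 5*((1 + 49/3) + 0) = 5*(52/3 + 0) = 5*(52/3) = 260/3 ≈ 86.667)
Y*5 + sqrt(8 + 6) = (260/3)*5 + sqrt(8 + 6) = 1300/3 + sqrt(14)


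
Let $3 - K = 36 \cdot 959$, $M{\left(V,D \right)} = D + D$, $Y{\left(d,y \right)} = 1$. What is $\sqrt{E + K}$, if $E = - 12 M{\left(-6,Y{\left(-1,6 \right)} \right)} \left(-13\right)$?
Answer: $3 i \sqrt{3801} \approx 184.96 i$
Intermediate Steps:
$M{\left(V,D \right)} = 2 D$
$E = 312$ ($E = - 12 \cdot 2 \cdot 1 \left(-13\right) = \left(-12\right) 2 \left(-13\right) = \left(-24\right) \left(-13\right) = 312$)
$K = -34521$ ($K = 3 - 36 \cdot 959 = 3 - 34524 = -34521$)
$\sqrt{E + K} = \sqrt{312 - 34521} = \sqrt{-34209} = 3 i \sqrt{3801}$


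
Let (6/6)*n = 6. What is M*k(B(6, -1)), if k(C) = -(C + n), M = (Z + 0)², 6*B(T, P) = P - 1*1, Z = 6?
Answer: -204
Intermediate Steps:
n = 6
B(T, P) = -⅙ + P/6 (B(T, P) = (P - 1*1)/6 = (P - 1)/6 = (-1 + P)/6 = -⅙ + P/6)
M = 36 (M = (6 + 0)² = 6² = 36)
k(C) = -6 - C (k(C) = -(C + 6) = -(6 + C) = -6 - C)
M*k(B(6, -1)) = 36*(-6 - (-⅙ + (⅙)*(-1))) = 36*(-6 - (-⅙ - ⅙)) = 36*(-6 - 1*(-⅓)) = 36*(-6 + ⅓) = 36*(-17/3) = -204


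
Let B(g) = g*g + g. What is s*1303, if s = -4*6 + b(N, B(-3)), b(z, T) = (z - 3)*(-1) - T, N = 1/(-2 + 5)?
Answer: -106846/3 ≈ -35615.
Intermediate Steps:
N = ⅓ (N = 1/3 = ⅓ ≈ 0.33333)
B(g) = g + g² (B(g) = g² + g = g + g²)
b(z, T) = 3 - T - z (b(z, T) = (-3 + z)*(-1) - T = (3 - z) - T = 3 - T - z)
s = -82/3 (s = -4*6 + (3 - (-3)*(1 - 3) - 1*⅓) = -24 + (3 - (-3)*(-2) - ⅓) = -24 + (3 - 1*6 - ⅓) = -24 + (3 - 6 - ⅓) = -24 - 10/3 = -82/3 ≈ -27.333)
s*1303 = -82/3*1303 = -106846/3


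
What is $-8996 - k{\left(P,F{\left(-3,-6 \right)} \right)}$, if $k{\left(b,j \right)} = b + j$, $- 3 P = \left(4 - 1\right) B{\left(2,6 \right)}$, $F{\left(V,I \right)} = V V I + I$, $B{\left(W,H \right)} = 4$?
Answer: $-8932$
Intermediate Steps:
$F{\left(V,I \right)} = I + I V^{2}$ ($F{\left(V,I \right)} = V^{2} I + I = I V^{2} + I = I + I V^{2}$)
$P = -4$ ($P = - \frac{\left(4 - 1\right) 4}{3} = - \frac{3 \cdot 4}{3} = \left(- \frac{1}{3}\right) 12 = -4$)
$-8996 - k{\left(P,F{\left(-3,-6 \right)} \right)} = -8996 - \left(-4 - 6 \left(1 + \left(-3\right)^{2}\right)\right) = -8996 - \left(-4 - 6 \left(1 + 9\right)\right) = -8996 - \left(-4 - 60\right) = -8996 - -64 = -8996 + 64 = -8932$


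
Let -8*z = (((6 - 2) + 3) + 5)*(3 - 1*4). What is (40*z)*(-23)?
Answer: -1380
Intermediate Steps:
z = 3/2 (z = -(((6 - 2) + 3) + 5)*(3 - 1*4)/8 = -((4 + 3) + 5)*(3 - 4)/8 = -(7 + 5)*(-1)/8 = -3*(-1)/2 = -⅛*(-12) = 3/2 ≈ 1.5000)
(40*z)*(-23) = (40*(3/2))*(-23) = 60*(-23) = -1380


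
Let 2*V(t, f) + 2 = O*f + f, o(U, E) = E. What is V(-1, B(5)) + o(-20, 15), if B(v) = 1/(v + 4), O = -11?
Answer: 121/9 ≈ 13.444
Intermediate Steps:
B(v) = 1/(4 + v)
V(t, f) = -1 - 5*f (V(t, f) = -1 + (-11*f + f)/2 = -1 + (-10*f)/2 = -1 - 5*f)
V(-1, B(5)) + o(-20, 15) = (-1 - 5/(4 + 5)) + 15 = (-1 - 5/9) + 15 = -14/9 + 15 = 121/9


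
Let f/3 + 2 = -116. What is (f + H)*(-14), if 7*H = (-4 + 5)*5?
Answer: 4946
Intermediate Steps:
f = -354 (f = -6 + 3*(-116) = -6 - 348 = -354)
H = 5/7 (H = ((-4 + 5)*5)/7 = (1*5)/7 = (⅐)*5 = 5/7 ≈ 0.71429)
(f + H)*(-14) = (-354 + 5/7)*(-14) = -2473/7*(-14) = 4946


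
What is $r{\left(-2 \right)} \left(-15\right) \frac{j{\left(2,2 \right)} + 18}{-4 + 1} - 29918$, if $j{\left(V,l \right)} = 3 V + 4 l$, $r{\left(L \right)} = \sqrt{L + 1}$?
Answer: $-29918 + 160 i \approx -29918.0 + 160.0 i$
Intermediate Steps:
$r{\left(L \right)} = \sqrt{1 + L}$
$r{\left(-2 \right)} \left(-15\right) \frac{j{\left(2,2 \right)} + 18}{-4 + 1} - 29918 = \sqrt{1 - 2} \left(-15\right) \frac{\left(3 \cdot 2 + 4 \cdot 2\right) + 18}{-4 + 1} - 29918 = \sqrt{-1} \left(-15\right) \frac{\left(6 + 8\right) + 18}{-3} - 29918 = i \left(-15\right) \left(14 + 18\right) \left(- \frac{1}{3}\right) - 29918 = - 15 i 32 \left(- \frac{1}{3}\right) - 29918 = - 15 i \left(- \frac{32}{3}\right) - 29918 = 160 i - 29918 = -29918 + 160 i$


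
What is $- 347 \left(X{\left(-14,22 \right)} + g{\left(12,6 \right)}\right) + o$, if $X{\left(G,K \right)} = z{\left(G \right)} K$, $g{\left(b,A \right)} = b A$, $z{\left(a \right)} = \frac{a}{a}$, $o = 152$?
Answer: $-32466$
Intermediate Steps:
$z{\left(a \right)} = 1$
$g{\left(b,A \right)} = A b$
$X{\left(G,K \right)} = K$ ($X{\left(G,K \right)} = 1 K = K$)
$- 347 \left(X{\left(-14,22 \right)} + g{\left(12,6 \right)}\right) + o = - 347 \left(22 + 6 \cdot 12\right) + 152 = - 347 \left(22 + 72\right) + 152 = \left(-347\right) 94 + 152 = -32618 + 152 = -32466$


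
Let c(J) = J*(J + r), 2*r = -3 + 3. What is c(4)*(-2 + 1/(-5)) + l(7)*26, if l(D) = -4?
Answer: -696/5 ≈ -139.20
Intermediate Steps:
r = 0 (r = (-3 + 3)/2 = (½)*0 = 0)
c(J) = J² (c(J) = J*(J + 0) = J*J = J²)
c(4)*(-2 + 1/(-5)) + l(7)*26 = 4²*(-2 + 1/(-5)) - 4*26 = 16*(-2 - ⅕) - 104 = 16*(-11/5) - 104 = -176/5 - 104 = -696/5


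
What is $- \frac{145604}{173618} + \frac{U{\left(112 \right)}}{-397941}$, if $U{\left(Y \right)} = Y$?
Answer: $- \frac{28980623290}{34544860269} \approx -0.83893$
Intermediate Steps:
$- \frac{145604}{173618} + \frac{U{\left(112 \right)}}{-397941} = - \frac{145604}{173618} + \frac{112}{-397941} = \left(-145604\right) \frac{1}{173618} + 112 \left(- \frac{1}{397941}\right) = - \frac{72802}{86809} - \frac{112}{397941} = - \frac{28980623290}{34544860269}$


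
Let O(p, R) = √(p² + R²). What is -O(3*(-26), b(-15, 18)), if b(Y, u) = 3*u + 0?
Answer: -30*√10 ≈ -94.868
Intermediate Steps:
b(Y, u) = 3*u
O(p, R) = √(R² + p²)
-O(3*(-26), b(-15, 18)) = -√((3*18)² + (3*(-26))²) = -√(54² + (-78)²) = -√(2916 + 6084) = -√9000 = -30*√10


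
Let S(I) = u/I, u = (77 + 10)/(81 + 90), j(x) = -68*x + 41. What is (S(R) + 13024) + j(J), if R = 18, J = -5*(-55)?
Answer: -5781481/1026 ≈ -5635.0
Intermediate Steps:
J = 275
j(x) = 41 - 68*x
u = 29/57 (u = 87/171 = 87*(1/171) = 29/57 ≈ 0.50877)
S(I) = 29/(57*I)
(S(R) + 13024) + j(J) = ((29/57)/18 + 13024) + (41 - 68*275) = ((29/57)*(1/18) + 13024) + (41 - 18700) = (29/1026 + 13024) - 18659 = 13362653/1026 - 18659 = -5781481/1026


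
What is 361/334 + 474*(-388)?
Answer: -61426247/334 ≈ -1.8391e+5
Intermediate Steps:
361/334 + 474*(-388) = 361*(1/334) - 183912 = 361/334 - 183912 = -61426247/334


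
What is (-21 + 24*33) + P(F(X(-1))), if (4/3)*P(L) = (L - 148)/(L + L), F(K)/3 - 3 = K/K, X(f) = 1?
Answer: 3067/4 ≈ 766.75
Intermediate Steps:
F(K) = 12 (F(K) = 9 + 3*(K/K) = 9 + 3*1 = 9 + 3 = 12)
P(L) = 3*(-148 + L)/(8*L) (P(L) = 3*((L - 148)/(L + L))/4 = 3*((-148 + L)/((2*L)))/4 = 3*((-148 + L)*(1/(2*L)))/4 = 3*((-148 + L)/(2*L))/4 = 3*(-148 + L)/(8*L))
(-21 + 24*33) + P(F(X(-1))) = (-21 + 24*33) + (3/8)*(-148 + 12)/12 = (-21 + 792) + (3/8)*(1/12)*(-136) = 771 - 17/4 = 3067/4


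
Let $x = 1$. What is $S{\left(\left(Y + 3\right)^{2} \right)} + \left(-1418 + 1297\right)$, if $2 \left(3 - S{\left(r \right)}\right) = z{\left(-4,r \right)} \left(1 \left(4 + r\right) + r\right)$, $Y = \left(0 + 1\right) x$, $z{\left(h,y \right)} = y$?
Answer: $-406$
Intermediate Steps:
$Y = 1$ ($Y = \left(0 + 1\right) 1 = 1 \cdot 1 = 1$)
$S{\left(r \right)} = 3 - \frac{r \left(4 + 2 r\right)}{2}$ ($S{\left(r \right)} = 3 - \frac{r \left(1 \left(4 + r\right) + r\right)}{2} = 3 - \frac{r \left(\left(4 + r\right) + r\right)}{2} = 3 - \frac{r \left(4 + 2 r\right)}{2}$)
$S{\left(\left(Y + 3\right)^{2} \right)} + \left(-1418 + 1297\right) = \left(3 - \left(\left(1 + 3\right)^{2}\right)^{2} - 2 \left(1 + 3\right)^{2}\right) + \left(-1418 + 1297\right) = \left(3 - \left(4^{2}\right)^{2} - 2 \cdot 4^{2}\right) - 121 = \left(3 - 16^{2} - 32\right) - 121 = \left(3 - 256 - 32\right) - 121 = -285 - 121 = -406$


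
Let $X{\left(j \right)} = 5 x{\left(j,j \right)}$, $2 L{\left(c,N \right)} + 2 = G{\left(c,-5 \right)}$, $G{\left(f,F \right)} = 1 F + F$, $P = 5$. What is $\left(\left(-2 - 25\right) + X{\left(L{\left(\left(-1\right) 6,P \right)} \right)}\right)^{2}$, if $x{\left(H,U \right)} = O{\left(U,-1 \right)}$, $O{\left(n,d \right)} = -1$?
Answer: $1024$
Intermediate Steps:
$x{\left(H,U \right)} = -1$
$G{\left(f,F \right)} = 2 F$ ($G{\left(f,F \right)} = F + F = 2 F$)
$L{\left(c,N \right)} = -6$ ($L{\left(c,N \right)} = -1 + \frac{2 \left(-5\right)}{2} = -1 + \frac{1}{2} \left(-10\right) = -1 - 5 = -6$)
$X{\left(j \right)} = -5$ ($X{\left(j \right)} = 5 \left(-1\right) = -5$)
$\left(\left(-2 - 25\right) + X{\left(L{\left(\left(-1\right) 6,P \right)} \right)}\right)^{2} = \left(\left(-2 - 25\right) - 5\right)^{2} = \left(-27 - 5\right)^{2} = \left(-32\right)^{2} = 1024$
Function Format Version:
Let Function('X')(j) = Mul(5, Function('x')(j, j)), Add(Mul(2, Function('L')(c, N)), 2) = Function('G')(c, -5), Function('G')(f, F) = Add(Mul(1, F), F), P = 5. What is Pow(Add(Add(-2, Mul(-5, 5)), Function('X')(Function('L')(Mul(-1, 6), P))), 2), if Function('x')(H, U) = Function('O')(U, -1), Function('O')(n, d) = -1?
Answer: 1024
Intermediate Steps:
Function('x')(H, U) = -1
Function('G')(f, F) = Mul(2, F) (Function('G')(f, F) = Add(F, F) = Mul(2, F))
Function('L')(c, N) = -6 (Function('L')(c, N) = Add(-1, Mul(Rational(1, 2), Mul(2, -5))) = Add(-1, Mul(Rational(1, 2), -10)) = Add(-1, -5) = -6)
Function('X')(j) = -5 (Function('X')(j) = Mul(5, -1) = -5)
Pow(Add(Add(-2, Mul(-5, 5)), Function('X')(Function('L')(Mul(-1, 6), P))), 2) = Pow(Add(Add(-2, Mul(-5, 5)), -5), 2) = Pow(Add(Add(-2, -25), -5), 2) = Pow(Add(-27, -5), 2) = Pow(-32, 2) = 1024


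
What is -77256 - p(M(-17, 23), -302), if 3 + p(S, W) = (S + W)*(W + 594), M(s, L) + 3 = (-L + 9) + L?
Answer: 9179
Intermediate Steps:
M(s, L) = 6 (M(s, L) = -3 + ((-L + 9) + L) = -3 + ((9 - L) + L) = -3 + 9 = 6)
p(S, W) = -3 + (594 + W)*(S + W) (p(S, W) = -3 + (S + W)*(W + 594) = -3 + (S + W)*(594 + W) = -3 + (594 + W)*(S + W))
-77256 - p(M(-17, 23), -302) = -77256 - (-3 + (-302)**2 + 594*6 + 594*(-302) + 6*(-302)) = -77256 - (-3 + 91204 + 3564 - 179388 - 1812) = -77256 - 1*(-86435) = -77256 + 86435 = 9179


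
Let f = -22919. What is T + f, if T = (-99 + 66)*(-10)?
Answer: -22589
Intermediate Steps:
T = 330 (T = -33*(-10) = 330)
T + f = 330 - 22919 = -22589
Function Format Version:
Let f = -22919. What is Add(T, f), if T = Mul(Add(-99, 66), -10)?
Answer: -22589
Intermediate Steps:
T = 330 (T = Mul(-33, -10) = 330)
Add(T, f) = Add(330, -22919) = -22589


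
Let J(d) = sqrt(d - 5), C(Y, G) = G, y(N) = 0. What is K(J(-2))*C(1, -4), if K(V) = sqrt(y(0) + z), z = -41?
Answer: -4*I*sqrt(41) ≈ -25.612*I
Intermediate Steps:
J(d) = sqrt(-5 + d)
K(V) = I*sqrt(41) (K(V) = sqrt(0 - 41) = sqrt(-41) = I*sqrt(41))
K(J(-2))*C(1, -4) = (I*sqrt(41))*(-4) = -4*I*sqrt(41)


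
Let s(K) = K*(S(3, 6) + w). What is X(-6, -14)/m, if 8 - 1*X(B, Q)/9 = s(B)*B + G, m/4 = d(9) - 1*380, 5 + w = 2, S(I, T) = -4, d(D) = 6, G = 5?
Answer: -135/88 ≈ -1.5341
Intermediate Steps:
w = -3 (w = -5 + 2 = -3)
s(K) = -7*K (s(K) = K*(-4 - 3) = K*(-7) = -7*K)
m = -1496 (m = 4*(6 - 1*380) = 4*(6 - 380) = 4*(-374) = -1496)
X(B, Q) = 27 + 63*B**2 (X(B, Q) = 72 - 9*((-7*B)*B + 5) = 72 - 9*(-7*B**2 + 5) = 72 - 9*(5 - 7*B**2) = 72 + (-45 + 63*B**2) = 27 + 63*B**2)
X(-6, -14)/m = (27 + 63*(-6)**2)/(-1496) = (27 + 63*36)*(-1/1496) = (27 + 2268)*(-1/1496) = 2295*(-1/1496) = -135/88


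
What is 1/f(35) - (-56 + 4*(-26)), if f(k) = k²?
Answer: 196001/1225 ≈ 160.00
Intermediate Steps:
1/f(35) - (-56 + 4*(-26)) = 1/(35²) - (-56 + 4*(-26)) = 1/1225 - (-56 - 104) = 1/1225 - 1*(-160) = 1/1225 + 160 = 196001/1225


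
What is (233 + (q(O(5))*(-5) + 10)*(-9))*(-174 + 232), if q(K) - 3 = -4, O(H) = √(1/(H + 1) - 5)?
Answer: 5684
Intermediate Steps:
O(H) = √(-5 + 1/(1 + H)) (O(H) = √(1/(1 + H) - 5) = √(-5 + 1/(1 + H)))
q(K) = -1 (q(K) = 3 - 4 = -1)
(233 + (q(O(5))*(-5) + 10)*(-9))*(-174 + 232) = (233 + (-1*(-5) + 10)*(-9))*(-174 + 232) = (233 + (5 + 10)*(-9))*58 = (233 + 15*(-9))*58 = (233 - 135)*58 = 98*58 = 5684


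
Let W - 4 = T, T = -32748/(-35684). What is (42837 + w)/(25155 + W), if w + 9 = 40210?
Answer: 370390999/112225813 ≈ 3.3004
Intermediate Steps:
w = 40201 (w = -9 + 40210 = 40201)
T = 8187/8921 (T = -32748*(-1/35684) = 8187/8921 ≈ 0.91772)
W = 43871/8921 (W = 4 + 8187/8921 = 43871/8921 ≈ 4.9177)
(42837 + w)/(25155 + W) = (42837 + 40201)/(25155 + 43871/8921) = 83038/(224451626/8921) = 83038*(8921/224451626) = 370390999/112225813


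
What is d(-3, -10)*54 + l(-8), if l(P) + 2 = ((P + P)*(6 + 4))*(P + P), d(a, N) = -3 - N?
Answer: 2936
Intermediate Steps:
l(P) = -2 + 40*P² (l(P) = -2 + ((P + P)*(6 + 4))*(P + P) = -2 + ((2*P)*10)*(2*P) = -2 + (20*P)*(2*P) = -2 + 40*P²)
d(-3, -10)*54 + l(-8) = (-3 - 1*(-10))*54 + (-2 + 40*(-8)²) = (-3 + 10)*54 + (-2 + 40*64) = 7*54 + (-2 + 2560) = 378 + 2558 = 2936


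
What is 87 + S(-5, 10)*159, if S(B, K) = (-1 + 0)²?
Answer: 246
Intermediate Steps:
S(B, K) = 1 (S(B, K) = (-1)² = 1)
87 + S(-5, 10)*159 = 87 + 1*159 = 87 + 159 = 246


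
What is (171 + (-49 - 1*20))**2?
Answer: 10404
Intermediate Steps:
(171 + (-49 - 1*20))**2 = (171 + (-49 - 20))**2 = (171 - 69)**2 = 102**2 = 10404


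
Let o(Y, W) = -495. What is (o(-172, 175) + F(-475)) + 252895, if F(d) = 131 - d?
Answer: 253006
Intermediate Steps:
(o(-172, 175) + F(-475)) + 252895 = (-495 + (131 - 1*(-475))) + 252895 = (-495 + (131 + 475)) + 252895 = (-495 + 606) + 252895 = 111 + 252895 = 253006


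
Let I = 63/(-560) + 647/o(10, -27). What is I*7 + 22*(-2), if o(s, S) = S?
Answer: -459061/2160 ≈ -212.53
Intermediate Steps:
I = -52003/2160 (I = 63/(-560) + 647/(-27) = 63*(-1/560) + 647*(-1/27) = -9/80 - 647/27 = -52003/2160 ≈ -24.075)
I*7 + 22*(-2) = -52003/2160*7 + 22*(-2) = -364021/2160 - 44 = -459061/2160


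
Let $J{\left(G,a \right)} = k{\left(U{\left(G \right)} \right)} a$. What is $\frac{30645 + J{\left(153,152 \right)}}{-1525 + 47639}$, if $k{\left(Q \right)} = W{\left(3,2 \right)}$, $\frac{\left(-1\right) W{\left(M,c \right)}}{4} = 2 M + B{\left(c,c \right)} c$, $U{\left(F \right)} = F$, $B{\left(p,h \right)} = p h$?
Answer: $\frac{22133}{46114} \approx 0.47996$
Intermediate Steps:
$B{\left(p,h \right)} = h p$
$W{\left(M,c \right)} = - 8 M - 4 c^{3}$ ($W{\left(M,c \right)} = - 4 \left(2 M + c c c\right) = - 4 \left(2 M + c^{2} c\right) = - 4 \left(2 M + c^{3}\right) = - 4 \left(c^{3} + 2 M\right) = - 8 M - 4 c^{3}$)
$k{\left(Q \right)} = -56$ ($k{\left(Q \right)} = \left(-8\right) 3 - 4 \cdot 2^{3} = -24 - 32 = -56$)
$J{\left(G,a \right)} = - 56 a$
$\frac{30645 + J{\left(153,152 \right)}}{-1525 + 47639} = \frac{30645 - 8512}{-1525 + 47639} = \frac{30645 - 8512}{46114} = 22133 \cdot \frac{1}{46114} = \frac{22133}{46114}$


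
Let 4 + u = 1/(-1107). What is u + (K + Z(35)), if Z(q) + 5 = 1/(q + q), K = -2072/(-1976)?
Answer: -151934221/19140030 ≈ -7.9380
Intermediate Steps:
K = 259/247 (K = -2072*(-1/1976) = 259/247 ≈ 1.0486)
Z(q) = -5 + 1/(2*q) (Z(q) = -5 + 1/(q + q) = -5 + 1/(2*q))
u = -4429/1107 (u = -4 + 1/(-1107) = -4 - 1/1107 = -4429/1107 ≈ -4.0009)
u + (K + Z(35)) = -4429/1107 + (259/247 + (-5 + (½)/35)) = -4429/1107 + (259/247 + (-5 + (½)*(1/35))) = -4429/1107 + (259/247 + (-5 + 1/70)) = -4429/1107 + (259/247 - 349/70) = -4429/1107 - 68073/17290 = -151934221/19140030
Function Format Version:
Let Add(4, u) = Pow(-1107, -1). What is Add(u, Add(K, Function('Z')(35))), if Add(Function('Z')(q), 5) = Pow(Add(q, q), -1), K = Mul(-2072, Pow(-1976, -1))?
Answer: Rational(-151934221, 19140030) ≈ -7.9380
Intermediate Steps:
K = Rational(259, 247) (K = Mul(-2072, Rational(-1, 1976)) = Rational(259, 247) ≈ 1.0486)
Function('Z')(q) = Add(-5, Mul(Rational(1, 2), Pow(q, -1))) (Function('Z')(q) = Add(-5, Pow(Add(q, q), -1)) = Add(-5, Pow(Mul(2, q), -1)) = Add(-5, Mul(Rational(1, 2), Pow(q, -1))))
u = Rational(-4429, 1107) (u = Add(-4, Pow(-1107, -1)) = Add(-4, Rational(-1, 1107)) = Rational(-4429, 1107) ≈ -4.0009)
Add(u, Add(K, Function('Z')(35))) = Add(Rational(-4429, 1107), Add(Rational(259, 247), Add(-5, Mul(Rational(1, 2), Pow(35, -1))))) = Add(Rational(-4429, 1107), Add(Rational(259, 247), Add(-5, Mul(Rational(1, 2), Rational(1, 35))))) = Add(Rational(-4429, 1107), Add(Rational(259, 247), Add(-5, Rational(1, 70)))) = Add(Rational(-4429, 1107), Add(Rational(259, 247), Rational(-349, 70))) = Add(Rational(-4429, 1107), Rational(-68073, 17290)) = Rational(-151934221, 19140030)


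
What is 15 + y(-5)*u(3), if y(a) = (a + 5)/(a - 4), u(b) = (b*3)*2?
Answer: 15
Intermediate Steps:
u(b) = 6*b (u(b) = (3*b)*2 = 6*b)
y(a) = (5 + a)/(-4 + a)
15 + y(-5)*u(3) = 15 + ((5 - 5)/(-4 - 5))*(6*3) = 15 + (0/(-9))*18 = 15 - ⅑*0*18 = 15 + 0*18 = 15 + 0 = 15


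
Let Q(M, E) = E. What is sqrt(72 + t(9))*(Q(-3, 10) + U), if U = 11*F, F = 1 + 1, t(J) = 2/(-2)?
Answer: 32*sqrt(71) ≈ 269.64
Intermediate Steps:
t(J) = -1 (t(J) = 2*(-1/2) = -1)
F = 2
U = 22 (U = 11*2 = 22)
sqrt(72 + t(9))*(Q(-3, 10) + U) = sqrt(72 - 1)*(10 + 22) = sqrt(71)*32 = 32*sqrt(71)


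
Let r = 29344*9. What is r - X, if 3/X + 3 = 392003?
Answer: 103525631997/392000 ≈ 2.6410e+5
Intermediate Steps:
X = 3/392000 (X = 3/(-3 + 392003) = 3/392000 ≈ 7.6531e-6)
r = 264096
r - X = 264096 - 1*3/392000 = 264096 - 3/392000 = 103525631997/392000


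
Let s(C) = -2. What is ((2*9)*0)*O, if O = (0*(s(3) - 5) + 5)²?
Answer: 0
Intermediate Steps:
O = 25 (O = (0*(-2 - 5) + 5)² = (0*(-7) + 5)² = (0 + 5)² = 5² = 25)
((2*9)*0)*O = ((2*9)*0)*25 = (18*0)*25 = 0*25 = 0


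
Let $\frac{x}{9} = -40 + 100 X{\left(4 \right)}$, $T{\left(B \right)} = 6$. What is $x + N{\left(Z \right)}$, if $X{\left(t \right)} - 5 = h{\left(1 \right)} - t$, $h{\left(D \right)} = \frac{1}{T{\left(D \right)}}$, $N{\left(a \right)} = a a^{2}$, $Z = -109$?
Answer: $-1294339$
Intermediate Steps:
$N{\left(a \right)} = a^{3}$
$h{\left(D \right)} = \frac{1}{6}$
$X{\left(t \right)} = \frac{31}{6} - t$ ($X{\left(t \right)} = 5 - \left(- \frac{1}{6} + t\right) = \frac{31}{6} - t$)
$x = 690$ ($x = 9 \left(-40 + 100 \left(\frac{31}{6} - 4\right)\right) = 9 \left(-40 + 100 \cdot \frac{7}{6}\right) = 9 \left(-40 + \frac{350}{3}\right) = 9 \cdot \frac{230}{3} = 690$)
$x + N{\left(Z \right)} = 690 + \left(-109\right)^{3} = 690 - 1295029 = -1294339$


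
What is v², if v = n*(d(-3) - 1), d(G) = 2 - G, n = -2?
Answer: 64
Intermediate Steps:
v = -8 (v = -2*((2 - 1*(-3)) - 1) = -2*((2 + 3) - 1) = -2*(5 - 1) = -2*4 = -8)
v² = (-8)² = 64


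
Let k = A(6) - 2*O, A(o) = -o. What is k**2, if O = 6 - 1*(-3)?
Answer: 576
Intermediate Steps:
O = 9 (O = 6 + 3 = 9)
k = -24 (k = -1*6 - 2*9 = -6 - 18 = -24)
k**2 = (-24)**2 = 576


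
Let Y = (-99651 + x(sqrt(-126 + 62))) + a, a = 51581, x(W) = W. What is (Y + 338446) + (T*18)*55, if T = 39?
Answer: 328986 + 8*I ≈ 3.2899e+5 + 8.0*I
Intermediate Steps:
Y = -48070 + 8*I (Y = (-99651 + sqrt(-126 + 62)) + 51581 = (-99651 + sqrt(-64)) + 51581 = (-99651 + 8*I) + 51581 = -48070 + 8*I ≈ -48070.0 + 8.0*I)
(Y + 338446) + (T*18)*55 = ((-48070 + 8*I) + 338446) + (39*18)*55 = (290376 + 8*I) + 702*55 = (290376 + 8*I) + 38610 = 328986 + 8*I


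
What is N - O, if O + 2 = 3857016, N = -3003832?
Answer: -6860846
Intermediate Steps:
O = 3857014 (O = -2 + 3857016 = 3857014)
N - O = -3003832 - 1*3857014 = -3003832 - 3857014 = -6860846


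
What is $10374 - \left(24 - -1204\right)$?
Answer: $9146$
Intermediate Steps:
$10374 - \left(24 - -1204\right) = 10374 - \left(24 + 1204\right) = 10374 - 1228 = 9146$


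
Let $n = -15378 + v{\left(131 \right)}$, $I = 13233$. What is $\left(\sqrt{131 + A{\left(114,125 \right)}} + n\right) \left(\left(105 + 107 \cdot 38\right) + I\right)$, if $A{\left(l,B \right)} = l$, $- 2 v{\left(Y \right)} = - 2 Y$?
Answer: $-265358788 + 121828 \sqrt{5} \approx -2.6509 \cdot 10^{8}$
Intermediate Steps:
$v{\left(Y \right)} = Y$ ($v{\left(Y \right)} = - \frac{\left(-2\right) Y}{2} = Y$)
$n = -15247$ ($n = -15378 + 131 = -15247$)
$\left(\sqrt{131 + A{\left(114,125 \right)}} + n\right) \left(\left(105 + 107 \cdot 38\right) + I\right) = \left(\sqrt{131 + 114} - 15247\right) \left(\left(105 + 107 \cdot 38\right) + 13233\right) = \left(\sqrt{245} - 15247\right) \left(\left(105 + 4066\right) + 13233\right) = \left(7 \sqrt{5} - 15247\right) \left(4171 + 13233\right) = \left(-15247 + 7 \sqrt{5}\right) 17404 = -265358788 + 121828 \sqrt{5}$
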